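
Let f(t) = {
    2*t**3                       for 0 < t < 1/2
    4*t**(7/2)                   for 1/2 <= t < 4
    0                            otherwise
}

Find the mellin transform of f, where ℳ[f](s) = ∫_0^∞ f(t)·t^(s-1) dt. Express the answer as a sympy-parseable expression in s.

integrate the 2 segments split at 1/2, then add the results
segment 0 to 1/2 holds 2*t**3; add its integral
the [1/2, 4) slice contributes ∫ 4*t**(7/2)·t^(s-1) dt

(2**(3/2 - s)*(-s - 3) + 2**(2*s + 12)*(s + 3) + (2*s + 7)/2**s)/(4*(s + 3)*(2*s + 7))
  Re(s) > -3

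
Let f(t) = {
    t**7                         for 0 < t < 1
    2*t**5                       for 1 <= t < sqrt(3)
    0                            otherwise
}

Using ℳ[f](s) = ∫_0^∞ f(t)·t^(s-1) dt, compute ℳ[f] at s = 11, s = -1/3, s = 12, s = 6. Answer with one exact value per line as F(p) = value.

F(11) = 14761/18
F(-1/3) = -39/140 + 27*3**(1/3)/7
F(12) = -21/323 + 13122*sqrt(3)/17
F(6) = -15/143 + 486*sqrt(3)/11

reversing the power substitution: t**(7/2) on [0, 1); 2*t**(5/2) on [1, 3)
invert the shared t-power to get t**(3/2) on [0, 1); 2*sqrt(t) on [1, 3)
cuts at 1: linearity sums the 2 kernel integrals
on [0, 1) integrate f = t**7 against the kernel
piece [1, sqrt(3)): integrate 2*t**5 against the kernel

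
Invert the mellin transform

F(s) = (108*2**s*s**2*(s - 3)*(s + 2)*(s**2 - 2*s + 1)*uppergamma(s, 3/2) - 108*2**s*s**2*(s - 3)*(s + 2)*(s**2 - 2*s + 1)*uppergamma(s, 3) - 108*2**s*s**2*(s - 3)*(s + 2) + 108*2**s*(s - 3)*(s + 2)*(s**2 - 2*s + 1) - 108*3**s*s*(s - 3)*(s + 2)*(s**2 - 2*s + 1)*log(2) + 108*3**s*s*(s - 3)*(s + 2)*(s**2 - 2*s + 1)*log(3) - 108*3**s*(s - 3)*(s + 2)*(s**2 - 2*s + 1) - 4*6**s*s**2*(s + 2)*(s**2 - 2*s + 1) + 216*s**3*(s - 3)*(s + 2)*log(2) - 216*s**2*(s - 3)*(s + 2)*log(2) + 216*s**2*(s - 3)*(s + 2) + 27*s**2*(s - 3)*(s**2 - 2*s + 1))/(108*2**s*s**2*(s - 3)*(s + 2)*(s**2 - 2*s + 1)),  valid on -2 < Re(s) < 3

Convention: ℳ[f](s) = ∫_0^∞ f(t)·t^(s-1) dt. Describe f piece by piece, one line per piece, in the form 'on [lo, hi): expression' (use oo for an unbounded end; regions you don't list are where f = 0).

treat the 5 regions marked off by 1/2, 1, 3/2, 3 separately and sum
[0, 1/2) adds the kernel integral of t**2
piece [1/2, 1): integrate log(t)/t against the kernel
∫ over [1, 3/2) of log(t)·t^(s-1) joins the sum
piece [3/2, 3): integrate exp(-t) against the kernel
piece [3, ∞): integrate t**(-3) against the kernel

on [0, 1/2): t**2
on [1/2, 1): log(t)/t
on [1, 3/2): log(t)
on [3/2, 3): exp(-t)
on [3, oo): t**(-3)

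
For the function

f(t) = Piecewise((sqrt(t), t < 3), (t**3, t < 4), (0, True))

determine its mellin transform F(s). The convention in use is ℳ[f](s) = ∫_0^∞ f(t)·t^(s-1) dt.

treat the 2 regions marked off by 3 separately and sum
on [0, 3): add ∫ sqrt(t)·t^(s-1) dt
[3, 4) adds the kernel integral of t**3

(64*2**(2*s)*(2*s + 1) - 27*3**s*(2*s + 1) + 2*3**(s + 1/2)*(s + 3))/((s + 3)*(2*s + 1))
  Re(s) > -1/2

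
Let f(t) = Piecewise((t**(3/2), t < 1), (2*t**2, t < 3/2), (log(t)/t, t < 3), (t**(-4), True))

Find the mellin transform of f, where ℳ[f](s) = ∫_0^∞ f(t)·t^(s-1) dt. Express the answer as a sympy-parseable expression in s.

(324*2**s*(s - 4)*(s + 2)*(s**2 - 2*s + 1) - 324*2**s*(s - 4)*(2*s + 3)*(s**2 - 2*s + 1) - 108*3**s*s*(s - 4)*(s + 2)*(2*s + 3)*log(3) + 108*3**s*s*(s - 4)*(s + 2)*(2*s + 3)*log(2) - 108*3**s*(s - 4)*(s + 2)*(2*s + 3)*log(2) + 108*3**s*(s - 4)*(s + 2)*(2*s + 3) + 108*3**s*(s - 4)*(s + 2)*(2*s + 3)*log(3) + 729*3**s*(s - 4)*(2*s + 3)*(s**2 - 2*s + 1) + 54*6**s*s*(s - 4)*(s + 2)*(2*s + 3)*log(3) - 54*6**s*(s - 4)*(s + 2)*(2*s + 3)*log(3) - 54*6**s*(s - 4)*(s + 2)*(2*s + 3) - 2*6**s*(s + 2)*(2*s + 3)*(s**2 - 2*s + 1))/(162*2**s*(s - 4)*(s + 2)*(2*s + 3)*(s**2 - 2*s + 1))
  -3/2 < Re(s) < 4

summing 4 kernel integrals split by 1, 3/2, 3 yields ℳ[f](s)
between 0 and 1 the integrand is t**(3/2)·t^(s-1)
on [1, 3/2): add ∫ 2*t**2·t^(s-1) dt
∫ over [3/2, 3) of log(t)/t·t^(s-1) joins the sum
over [3, ∞), the kernel integral of t**(-4) enters the sum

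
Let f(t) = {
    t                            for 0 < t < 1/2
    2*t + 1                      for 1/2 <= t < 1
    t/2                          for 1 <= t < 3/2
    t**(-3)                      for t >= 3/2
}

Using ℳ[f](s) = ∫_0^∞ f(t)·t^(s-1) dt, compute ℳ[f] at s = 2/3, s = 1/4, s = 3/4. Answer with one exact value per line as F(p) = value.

F(2/3) = 2**(1/3)*(-2268 + 727*3**(2/3) + 3024*2**(2/3))/2520
F(1/4) = 2**(3/4)*(-6534 + 1051*3**(1/4) + 7722*2**(1/4))/2970
F(3/4) = 2**(1/4)*(-2754 + 953*3**(3/4) + 3726*2**(3/4))/3402

treat the 4 regions marked off by 1/2, 1, 3/2 separately and sum
on [0, 1/2): add ∫ t·t^(s-1) dt
[1/2, 1) adds the kernel integral of (2*t + 1)
over [1, 3/2), the kernel integral of t/2 enters the sum
∫ t**(-3)·t^(s-1) over [3/2, ∞)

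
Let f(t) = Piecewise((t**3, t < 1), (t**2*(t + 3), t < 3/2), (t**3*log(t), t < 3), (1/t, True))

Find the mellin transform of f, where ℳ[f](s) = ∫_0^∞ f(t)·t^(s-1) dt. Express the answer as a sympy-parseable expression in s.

undo the shared t-power: t on [0, 1); t + 3 on [1, 3/2); t*log(t) on [3/2, 3); …
decompose at 1, 3/2, 3; ℳ[f](s) sums the 4 pieces' integrals
for t in [0, 1): the term is ∫ t**3·t^(s-1)
segment [1, 3/2) carries t**2*(t + 3); integrate it
∫ over [3/2, 3) of t**3*log(t)·t^(s-1) joins the sum
the [3, ∞) slice contributes ∫ 1/t·t^(s-1) dt

2**(-s - 2)*(-162*2**(s + 2)*(s - 1)*(s + 2)*(2*s + (s + 2)**2 + 5) - 162*2**(s + 2)*(s - 1)*(2*s + (s + 2)**2 + 5) - 81*3**(s + 2)*(s - 1)*(s + 2)**2*(s + 3)*log(3) + 81*3**(s + 2)*(s - 1)*(s + 2)**2*(s + 3)*log(2) - 81*3**(s + 2)*(s - 1)*(s + 2)*(s + 3)*log(3) + 81*3**(s + 2)*(s - 1)*(s + 2)*(s + 3)*log(2) + 81*3**(s + 2)*(s - 1)*(s + 2)*(s + 3) + 243*3**(s + 2)*(s - 1)*(s + 2)*(2*s + (s + 2)**2 + 5) + 162*3**(s + 2)*(s - 1)*(2*s + (s + 2)**2 + 5) + 162*6**(s + 2)*(s - 1)*(s + 2)**2*(s + 3)*log(3) - 162*6**(s + 2)*(s - 1)*(s + 2)*(s + 3) + 162*6**(s + 2)*(s - 1)*(s + 2)*(s + 3)*log(3) - 2*6**(s + 2)*(s + 2)*(s + 3)*(2*s + (s + 2)**2 + 5))/(54*(s - 1)*(s + 2)*(s + 3)*(2*s + (s + 2)**2 + 5))
  -3 < Re(s) < 1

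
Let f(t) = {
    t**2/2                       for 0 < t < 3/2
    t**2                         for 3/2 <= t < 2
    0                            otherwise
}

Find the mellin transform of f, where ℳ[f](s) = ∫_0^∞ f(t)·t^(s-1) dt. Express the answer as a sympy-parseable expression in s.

(2**(s + 5) - 9*(3/2)**s)/(8*(s + 2))
  Re(s) > -2

treat the 2 regions marked off by 3/2 separately and sum
the [0, 3/2) slice contributes ∫ t**2/2·t^(s-1) dt
piece [3/2, 2): integrate t**2 against the kernel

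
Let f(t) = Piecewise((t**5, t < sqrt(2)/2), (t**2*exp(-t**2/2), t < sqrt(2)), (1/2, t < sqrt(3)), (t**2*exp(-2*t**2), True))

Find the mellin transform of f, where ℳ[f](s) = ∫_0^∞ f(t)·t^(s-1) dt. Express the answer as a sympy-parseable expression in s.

(-8*2**s*6**(s/2)*s*(s + 5)*uppergamma(s/2 + 1, 1) - 4*2**s*6**(s/2)*(s + 5) + 8*24**(s/2)*s*(s + 5)*uppergamma(s/2 + 1, 1/4) + 2*6**(s/2)*s*(s + 5)*uppergamma(s/2 + 1, 6) + sqrt(2)*6**(s/2)*s + 4*6**s*(s + 5))/(8*12**(s/2)*s*(s + 5))
  Re(s) > -5

the shared t-power comes off first: t**3 on [0, sqrt(2)/2); exp(-t**2/2) on [sqrt(2)/2, sqrt(2)); 1/(2*t**2) on [sqrt(2), sqrt(3)); …
remove the power substitution first: t**(3/2) on [0, 1/2); exp(-t/2) on [1/2, 2); 1/(2*t) on [2, 3); …
split f at sqrt(2)/2, sqrt(2), sqrt(3): ℳ[f](s) collects 4 kernel integrals
∫ t**5·t^(s-1) over [0, sqrt(2)/2)
on [sqrt(2)/2, sqrt(2)): add ∫ t**2*exp(-t**2/2)·t^(s-1) dt
piece [sqrt(2), sqrt(3)): integrate 1/2 against the kernel
on [sqrt(3), ∞) integrate f = t**2*exp(-2*t**2) against the kernel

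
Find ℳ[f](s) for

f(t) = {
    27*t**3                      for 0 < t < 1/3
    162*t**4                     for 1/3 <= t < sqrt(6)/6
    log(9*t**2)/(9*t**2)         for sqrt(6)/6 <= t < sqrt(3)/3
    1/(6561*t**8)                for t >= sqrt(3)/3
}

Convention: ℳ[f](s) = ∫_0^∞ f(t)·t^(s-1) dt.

(324*2**(s/2)*(s/2 - 4)*(s/2 + 2)*(s**2/4 - s + 1) - 324*2**(s/2)*(s/2 - 4)*(s + 3)*(s**2/4 - s + 1) - 54*3**(s/2)*s*(s/2 - 4)*(s/2 + 2)*(s + 3)*log(3) + 54*3**(s/2)*s*(s/2 - 4)*(s/2 + 2)*(s + 3)*log(2) - 108*3**(s/2)*(s/2 - 4)*(s/2 + 2)*(s + 3)*log(2) + 108*3**(s/2)*(s/2 - 4)*(s/2 + 2)*(s + 3) + 108*3**(s/2)*(s/2 - 4)*(s/2 + 2)*(s + 3)*log(3) + 729*3**(s/2)*(s/2 - 4)*(s + 3)*(s**2/4 - s + 1) + 27*6**(s/2)*s*(s/2 - 4)*(s/2 + 2)*(s + 3)*log(3) - 54*6**(s/2)*(s/2 - 4)*(s/2 + 2)*(s + 3)*log(3) - 54*6**(s/2)*(s/2 - 4)*(s/2 + 2)*(s + 3) - 2*6**(s/2)*(s/2 + 2)*(s + 3)*(s**2/4 - s + 1))/(324*2**(s/2)*3**s*(s/2 - 4)*(s/2 + 2)*(s + 3)*(s**2/4 - s + 1))
  -3 < Re(s) < 8

undo the common scale on t: t**3 on [0, 1); 2*t**4 on [1, sqrt(6)/2); log(t**2)/t**2 on [sqrt(6)/2, sqrt(3)); …
the power substitution comes off first: t**(3/2) on [0, 1); 2*t**2 on [1, 3/2); log(t)/t on [3/2, 3); …
summing 4 kernel integrals split by 1/3, sqrt(6)/6, sqrt(3)/3 yields ℳ[f](s)
between 0 and 1/3 the integrand is 27*t**3·t^(s-1)
[1/3, sqrt(6)/6) adds the kernel integral of 162*t**4
[sqrt(6)/6, sqrt(3)/3) adds the kernel integral of log(9*t**2)/(9*t**2)
between sqrt(3)/3 and ∞ the integrand is 1/(6561*t**8)·t^(s-1)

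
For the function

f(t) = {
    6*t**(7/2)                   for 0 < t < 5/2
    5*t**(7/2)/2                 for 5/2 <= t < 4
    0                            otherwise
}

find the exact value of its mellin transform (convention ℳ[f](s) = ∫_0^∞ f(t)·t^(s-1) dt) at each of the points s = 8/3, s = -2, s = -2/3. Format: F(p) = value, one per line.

F(8/3) = 328125*2**(5/6)*5**(1/6)/4736 + 61440*2**(1/3)/37
F(-2) = 35*sqrt(10)/12 + 40/3
F(-2/3) = 525*2**(1/6)*5**(5/6)/136 + 480*2**(2/3)/17

decompose at 5/2; ℳ[f](s) sums the 2 pieces' integrals
∫ over [0, 5/2) of 6*t**(7/2)·t^(s-1) joins the sum
the [5/2, 4) slice contributes ∫ 5*t**(7/2)/2·t^(s-1) dt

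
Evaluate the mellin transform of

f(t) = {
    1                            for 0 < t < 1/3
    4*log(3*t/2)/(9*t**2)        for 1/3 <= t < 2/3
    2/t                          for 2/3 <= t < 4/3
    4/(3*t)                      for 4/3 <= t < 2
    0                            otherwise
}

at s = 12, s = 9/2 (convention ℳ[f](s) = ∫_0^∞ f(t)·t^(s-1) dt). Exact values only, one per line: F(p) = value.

the common scale on t comes off first: 1 on [0, 1/2); log(t)/t**2 on [1/2, 1); 3/t on [1, 2); …
reversing the shared t-power: t on [0, 1/2); log(t)/t on [1/2, 1); 3 on [1, 2); …
the 4 pieces separated at 1/3, 2/3, 4/3 each add one integral
segment 0 to 1/3 holds 1; add its integral
segment [1/3, 2/3) carries 4*log(3*t/2)/(9*t**2); integrate it
for t in [2/3, 4/3): the term is ∫ 2/t·t^(s-1)
segment [4/3, 2) carries 4/(3*t); integrate it

F(12) = 2*log(2)/2657205 + 437869228439/1753755300
F(9/2) = 2*sqrt(3)*(-12816*sqrt(2) + 1260*log(2) + 58279 + 194400*sqrt(6))/382725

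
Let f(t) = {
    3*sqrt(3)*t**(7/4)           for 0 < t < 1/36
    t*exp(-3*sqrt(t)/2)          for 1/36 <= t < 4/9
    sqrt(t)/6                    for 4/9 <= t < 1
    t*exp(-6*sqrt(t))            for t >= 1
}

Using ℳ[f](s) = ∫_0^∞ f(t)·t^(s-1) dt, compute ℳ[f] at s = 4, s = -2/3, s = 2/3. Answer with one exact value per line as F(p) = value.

F(4) = -2020167680*exp(-1)/59049 + sqrt(2)/1390722048 + 12935*exp(-6)/2916 + 19171/531441 + 122145247909*exp(-1/4)/7558272
F(-2/3) = -1 - 2*12**(1/3)*uppergamma(2/3, 1)/3 + 6**(1/3)*uppergamma(2/3, 6)/3 + 2**(5/6)*3**(1/3)/26 + 12**(1/3)/2 + 2*12**(1/3)*uppergamma(2/3, 1/4)/3
F(2/3) = -16*18**(1/3)*uppergamma(10/3, 1)/81 - 4*18**(1/3)/189 + 2**(1/6)*3**(2/3)/6264 + 6**(2/3)*uppergamma(10/3, 6)/648 + 1/7 + 16*18**(1/3)*uppergamma(10/3, 1/4)/81

undo the power substitution: 3*sqrt(3)*t**(7/2) on [0, 1/6); t**2*exp(-3*t/2) on [1/6, 2/3); t/6 on [2/3, 1); …
the shared t-power comes off first: 3*sqrt(3)*t**(3/2) on [0, 1/6); exp(-3*t/2) on [1/6, 2/3); 1/(6*t) on [2/3, 1); …
the common scale on t comes off first: t**(3/2) on [0, 1/2); exp(-t/2) on [1/2, 2); 1/(2*t) on [2, 3); …
treat the 4 regions marked off by 1/36, 4/9, 1 separately and sum
on [0, 1/36) integrate f = 3*sqrt(3)*t**(7/4) against the kernel
on [1/36, 4/9): add ∫ t*exp(-3*sqrt(t)/2)·t^(s-1) dt
∫ over [4/9, 1) of sqrt(t)/6·t^(s-1) joins the sum
for t in [1, ∞): the term is ∫ t*exp(-6*sqrt(t))·t^(s-1)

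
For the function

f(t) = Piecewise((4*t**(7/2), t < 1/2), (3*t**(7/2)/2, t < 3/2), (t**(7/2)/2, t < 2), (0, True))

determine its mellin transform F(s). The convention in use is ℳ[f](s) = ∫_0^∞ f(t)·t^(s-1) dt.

(5*2**(-s - 7/2) + 2**(s + 7/2) + 2*(3/2)**(s + 7/2))/(2*s + 7)
  Re(s) > -7/2

the 3 pieces separated at 1/2, 3/2 each add one integral
for t in [0, 1/2): the term is ∫ 4*t**(7/2)·t^(s-1)
over [1/2, 3/2), the kernel integral of 3*t**(7/2)/2 enters the sum
∫ over [3/2, 2) of t**(7/2)/2·t^(s-1) joins the sum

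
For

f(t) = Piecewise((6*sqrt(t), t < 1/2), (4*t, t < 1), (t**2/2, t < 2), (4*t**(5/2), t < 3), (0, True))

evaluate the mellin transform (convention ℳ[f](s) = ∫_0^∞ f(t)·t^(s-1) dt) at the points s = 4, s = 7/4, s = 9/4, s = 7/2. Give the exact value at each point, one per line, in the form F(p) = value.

summing 4 kernel integrals split by 1/2, 1, 2 yields ℳ[f](s)
over [0, 1/2), the kernel integral of 6*sqrt(t) enters the sum
∫ over [1/2, 1) of 4*t·t^(s-1) joins the sum
on [1, 2): add ∫ t**2/2·t^(s-1) dt
segment 2 to 3 holds 4*t**(5/2); add its integral

F(4) = -12275*sqrt(2)/312 + 241/40 + 5832*sqrt(3)/13
F(7/4) = -2850*2**(1/4)/187 + 218/165 + 7*2**(3/4)/5 + 1296*3**(1/4)/17
F(9/4) = -3347*2**(3/4)/247 + 246/221 + 403*2**(1/4)/187 + 1296*3**(3/4)/19
F(7/2) = 1141*sqrt(2)/396 + 1407305/3168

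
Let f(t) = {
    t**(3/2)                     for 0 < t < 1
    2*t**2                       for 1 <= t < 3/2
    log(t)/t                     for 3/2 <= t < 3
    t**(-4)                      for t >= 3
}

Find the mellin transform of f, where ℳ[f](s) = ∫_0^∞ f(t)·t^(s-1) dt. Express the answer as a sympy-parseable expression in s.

(324*2**s*(s - 4)*(s + 2)*(s**2 - 2*s + 1) - 324*2**s*(s - 4)*(2*s + 3)*(s**2 - 2*s + 1) - 108*3**s*s*(s - 4)*(s + 2)*(2*s + 3)*log(3) + 108*3**s*s*(s - 4)*(s + 2)*(2*s + 3)*log(2) - 108*3**s*(s - 4)*(s + 2)*(2*s + 3)*log(2) + 108*3**s*(s - 4)*(s + 2)*(2*s + 3) + 108*3**s*(s - 4)*(s + 2)*(2*s + 3)*log(3) + 729*3**s*(s - 4)*(2*s + 3)*(s**2 - 2*s + 1) + 54*6**s*s*(s - 4)*(s + 2)*(2*s + 3)*log(3) - 54*6**s*(s - 4)*(s + 2)*(2*s + 3)*log(3) - 54*6**s*(s - 4)*(s + 2)*(2*s + 3) - 2*6**s*(s + 2)*(2*s + 3)*(s**2 - 2*s + 1))/(162*2**s*(s - 4)*(s + 2)*(2*s + 3)*(s**2 - 2*s + 1))
  -3/2 < Re(s) < 4

f breaks at 1, 3/2, 3 into 4 integrals to sum
on [0, 1): add ∫ t**(3/2)·t^(s-1) dt
between 1 and 3/2 the integrand is 2*t**2·t^(s-1)
∫ over [3/2, 3) of log(t)/t·t^(s-1) joins the sum
[3, ∞) adds the kernel integral of t**(-4)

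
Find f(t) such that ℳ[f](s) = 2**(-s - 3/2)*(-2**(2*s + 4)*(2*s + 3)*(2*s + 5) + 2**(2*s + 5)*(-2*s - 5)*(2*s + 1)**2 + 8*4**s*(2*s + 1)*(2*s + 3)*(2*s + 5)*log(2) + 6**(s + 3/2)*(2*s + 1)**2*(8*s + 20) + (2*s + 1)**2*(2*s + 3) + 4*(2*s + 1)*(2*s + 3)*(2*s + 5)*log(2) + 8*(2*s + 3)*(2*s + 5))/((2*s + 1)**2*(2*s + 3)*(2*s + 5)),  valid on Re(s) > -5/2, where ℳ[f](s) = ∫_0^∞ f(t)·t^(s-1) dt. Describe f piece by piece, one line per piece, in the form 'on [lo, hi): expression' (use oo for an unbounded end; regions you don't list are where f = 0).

the shared t-power comes off first: t**2 on [0, 1/2); log(t) on [1/2, 2); 2*t on [2, 3)
f breaks at 1/2, 2 into 3 integrals to sum
on [0, 1/2): add ∫ t**(5/2)·t^(s-1) dt
piece [1/2, 2): integrate sqrt(t)*log(t) against the kernel
∫ over [2, 3) of 2*t**(3/2)·t^(s-1) joins the sum

on [0, 1/2): t**(5/2)
on [1/2, 2): sqrt(t)*log(t)
on [2, 3): 2*t**(3/2)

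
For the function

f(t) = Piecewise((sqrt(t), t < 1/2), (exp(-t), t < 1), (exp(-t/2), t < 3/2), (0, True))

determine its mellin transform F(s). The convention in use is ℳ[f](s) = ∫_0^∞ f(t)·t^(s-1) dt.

(2**s*(2*s + 1)*uppergamma(s, 1/2) - 2**s*(2*s + 1)*uppergamma(s, 1) + 4**s*(2*s + 1)*uppergamma(s, 1/2) - 4**s*(2*s + 1)*uppergamma(s, 3/4) + sqrt(2))/(2**s*(2*s + 1))
  Re(s) > -1/2

decompose at 1/2, 1; ℳ[f](s) sums the 3 pieces' integrals
segment 0 to 1/2 holds sqrt(t); add its integral
on [1/2, 1): add ∫ exp(-t)·t^(s-1) dt
on [1, 3/2): add ∫ exp(-t/2)·t^(s-1) dt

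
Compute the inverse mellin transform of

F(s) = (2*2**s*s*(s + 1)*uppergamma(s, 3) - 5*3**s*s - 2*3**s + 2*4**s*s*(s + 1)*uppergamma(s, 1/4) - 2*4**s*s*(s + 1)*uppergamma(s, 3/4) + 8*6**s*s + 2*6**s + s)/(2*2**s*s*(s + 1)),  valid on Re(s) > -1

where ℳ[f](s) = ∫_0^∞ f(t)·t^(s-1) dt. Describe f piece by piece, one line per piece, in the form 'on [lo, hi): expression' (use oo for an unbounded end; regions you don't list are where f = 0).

cuts at 1/2, 3/2, 3: linearity sums the 4 kernel integrals
on [0, 1/2) integrate f = t against the kernel
on [1/2, 3/2) integrate f = exp(-t/2) against the kernel
between 3/2 and 3 the integrand is (t + 1)·t^(s-1)
over [3, ∞), the kernel integral of exp(-t) enters the sum

on [0, 1/2): t
on [1/2, 3/2): exp(-t/2)
on [3/2, 3): t + 1
on [3, oo): exp(-t)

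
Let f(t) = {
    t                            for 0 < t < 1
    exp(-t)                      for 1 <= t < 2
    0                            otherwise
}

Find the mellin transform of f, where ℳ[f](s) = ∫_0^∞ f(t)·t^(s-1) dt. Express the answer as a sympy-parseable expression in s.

split f at 1: ℳ[f](s) collects 2 kernel integrals
between 0 and 1 the integrand is t·t^(s-1)
∫ exp(-t)·t^(s-1) over [1, 2)

((s + 1)*uppergamma(s, 1) - (s + 1)*uppergamma(s, 2) + 1)/(s + 1)
  Re(s) > -1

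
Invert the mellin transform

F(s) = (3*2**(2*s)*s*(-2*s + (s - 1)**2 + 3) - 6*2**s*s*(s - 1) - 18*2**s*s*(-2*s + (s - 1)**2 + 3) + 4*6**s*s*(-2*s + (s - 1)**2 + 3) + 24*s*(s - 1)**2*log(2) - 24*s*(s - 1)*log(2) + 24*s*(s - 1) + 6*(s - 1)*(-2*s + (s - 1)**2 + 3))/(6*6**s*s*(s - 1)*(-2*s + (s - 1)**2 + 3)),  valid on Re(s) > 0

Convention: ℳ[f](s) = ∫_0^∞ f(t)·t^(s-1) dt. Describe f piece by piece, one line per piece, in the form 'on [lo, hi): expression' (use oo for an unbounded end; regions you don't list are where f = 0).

on [0, 1/6): 1
on [1/6, 1/3): log(3*t)/(9*t**2)
on [1/3, 2/3): 1/t
on [2/3, 1): 2/(3*t)

the common scale on t comes off first: 1 on [0, 1/2); log(t)/t**2 on [1/2, 1); 3/t on [1, 2); …
remove the shared t-power first: t on [0, 1/2); log(t)/t on [1/2, 1); 3 on [1, 2); …
slice at 1/6, 1/3, 2/3, transform all 4 pieces, and sum them
∫ over [0, 1/6) of 1·t^(s-1) joins the sum
segment 1/6 to 1/3 holds log(3*t)/(9*t**2); add its integral
over [1/3, 2/3), the kernel integral of 1/t enters the sum
over [2/3, 1), the kernel integral of 2/(3*t) enters the sum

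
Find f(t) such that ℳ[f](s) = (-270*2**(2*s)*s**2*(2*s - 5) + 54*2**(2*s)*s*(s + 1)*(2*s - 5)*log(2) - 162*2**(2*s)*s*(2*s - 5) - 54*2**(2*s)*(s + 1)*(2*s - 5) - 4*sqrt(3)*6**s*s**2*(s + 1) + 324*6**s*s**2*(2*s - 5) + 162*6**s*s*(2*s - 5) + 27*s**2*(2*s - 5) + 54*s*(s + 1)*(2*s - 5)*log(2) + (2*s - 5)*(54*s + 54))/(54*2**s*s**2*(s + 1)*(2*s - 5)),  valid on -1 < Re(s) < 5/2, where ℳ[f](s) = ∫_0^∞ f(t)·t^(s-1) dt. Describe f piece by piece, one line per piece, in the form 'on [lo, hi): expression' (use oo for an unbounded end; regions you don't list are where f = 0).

on [0, 1/2): t
on [1/2, 2): log(t)
on [2, 3): t + 3
on [3, oo): t**(-5/2)

decompose at 1/2, 2, 3; ℳ[f](s) sums the 4 pieces' integrals
∫ over [0, 1/2) of t·t^(s-1) joins the sum
for t in [1/2, 2): the term is ∫ log(t)·t^(s-1)
piece [2, 3): integrate (t + 3) against the kernel
segment [3, ∞) carries t**(-5/2); integrate it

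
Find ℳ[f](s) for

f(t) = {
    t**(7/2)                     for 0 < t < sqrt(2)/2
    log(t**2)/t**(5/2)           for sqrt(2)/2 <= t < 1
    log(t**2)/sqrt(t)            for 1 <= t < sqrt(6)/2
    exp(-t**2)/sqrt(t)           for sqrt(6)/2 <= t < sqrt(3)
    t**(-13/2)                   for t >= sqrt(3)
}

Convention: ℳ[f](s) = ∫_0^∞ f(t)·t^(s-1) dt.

remove the shared t-power first: t**3 on [0, sqrt(2)/2); log(t**2)/t**3 on [sqrt(2)/2, 1); log(t**2)/t on [1, sqrt(6)/2); …
peel off the shared t-power: t**4 on [0, sqrt(2)/2); log(t**2)/t**2 on [sqrt(2)/2, 1); log(t**2) on [1, sqrt(6)/2); …
remove the power substitution first: t**2 on [0, 1/2); log(t)/t on [1/2, 1); log(t) on [1, 3/2); …
along the cuts sqrt(2)/2, 1, sqrt(6)/2, sqrt(3), ℳ[f](s) splits into 5 integrals
on [0, sqrt(2)/2): add ∫ t**(7/2)·t^(s-1) dt
segment [sqrt(2)/2, 1) carries log(t**2)/t**(5/2); integrate it
∫ log(t**2)/sqrt(t)·t^(s-1) over [1, sqrt(6)/2)
∫ exp(-t**2)/sqrt(t)·t^(s-1) over [sqrt(6)/2, sqrt(3))
for t in [sqrt(3), ∞): the term is ∫ t**(-13/2)·t^(s-1)

2**(1/4 - s/2)*(27*2**(s/2 - 1/4)*(s/2 - 13/4)*(s/2 + 7/4)*(s - 1/2)**2*(-s + (s - 1/2)**2/4 + 3/2)*uppergamma(s/2 - 1/4, 3/2) - 27*2**(s/2 - 1/4)*(s/2 - 13/4)*(s/2 + 7/4)*(s - 1/2)**2*(-s + (s - 1/2)**2/4 + 3/2)*uppergamma(s/2 - 1/4, 3) - 27*2**(s/2 - 1/4)*(s/2 - 13/4)*(s/2 + 7/4)*(s - 1/2)**2 + 108*2**(s/2 - 1/4)*(s/2 - 13/4)*(s/2 + 7/4)*(-s + (s - 1/2)**2/4 + 3/2) - 54*3**(s/2 - 1/4)*(s/2 - 13/4)*(s/2 + 7/4)*(s - 1/2)*(-s + (s - 1/2)**2/4 + 3/2)*log(2) + 54*3**(s/2 - 1/4)*(s/2 - 13/4)*(s/2 + 7/4)*(s - 1/2)*(-s + (s - 1/2)**2/4 + 3/2)*log(3) - 108*3**(s/2 - 1/4)*(s/2 - 13/4)*(s/2 + 7/4)*(-s + (s - 1/2)**2/4 + 3/2) - 6**(s/2 - 1/4)*(s/2 + 7/4)*(s - 1/2)**2*(-s + (s - 1/2)**2/4 + 3/2) + 27*(s/2 - 13/4)*(s/2 + 7/4)*(s - 1/2)**3*log(2) - 54*(s/2 - 13/4)*(s/2 + 7/4)*(s - 1/2)**2*log(2) + 54*(s/2 - 13/4)*(s/2 + 7/4)*(s - 1/2)**2 + 27*(s/2 - 13/4)*(s - 1/2)**2*(-s + (s - 1/2)**2/4 + 3/2)/4)/(54*(s/2 - 13/4)*(s/2 + 7/4)*(s - 1/2)**2*(-s + (s - 1/2)**2/4 + 3/2))
  -7/2 < Re(s) < 13/2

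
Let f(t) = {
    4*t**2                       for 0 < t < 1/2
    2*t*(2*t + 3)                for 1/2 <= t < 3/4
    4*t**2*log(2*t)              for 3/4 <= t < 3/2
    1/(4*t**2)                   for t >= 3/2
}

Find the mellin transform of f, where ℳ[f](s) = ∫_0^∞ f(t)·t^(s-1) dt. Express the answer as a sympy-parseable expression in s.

the common scale on t comes off first: t**2 on [0, 1); t*(t + 3) on [1, 3/2); t**2*log(t) on [3/2, 3); …
undo the shared t-power: t on [0, 1); t + 3 on [1, 3/2); t*log(t) on [3/2, 3); …
f breaks at 1/2, 3/4, 3/2 into 4 integrals to sum
for t in [0, 1/2): the term is ∫ 4*t**2·t^(s-1)
between 1/2 and 3/4 the integrand is 2*t*(2*t + 3)·t^(s-1)
on [3/4, 3/2) integrate f = 4*t**2*log(2*t) against the kernel
on [3/2, ∞): add ∫ 1/(4*t**2)·t^(s-1) dt

2**(-s - 1)*(-162*2**(s + 1)*(s - 2)*(s + 1)*(2*s + (s + 1)**2 + 3) - 162*2**(s + 1)*(s - 2)*(2*s + (s + 1)**2 + 3) - 81*3**(s + 1)*(s - 2)*(s + 1)**2*(s + 2)*log(3) + 81*3**(s + 1)*(s - 2)*(s + 1)**2*(s + 2)*log(2) - 81*3**(s + 1)*(s - 2)*(s + 1)*(s + 2)*log(3) + 81*3**(s + 1)*(s - 2)*(s + 1)*(s + 2)*log(2) + 81*3**(s + 1)*(s - 2)*(s + 1)*(s + 2) + 243*3**(s + 1)*(s - 2)*(s + 1)*(2*s + (s + 1)**2 + 3) + 162*3**(s + 1)*(s - 2)*(2*s + (s + 1)**2 + 3) + 162*6**(s + 1)*(s - 2)*(s + 1)**2*(s + 2)*log(3) - 162*6**(s + 1)*(s - 2)*(s + 1)*(s + 2) + 162*6**(s + 1)*(s - 2)*(s + 1)*(s + 2)*log(3) - 2*6**(s + 1)*(s + 1)*(s + 2)*(2*s + (s + 1)**2 + 3))/(54*2**s*(s - 2)*(s + 1)*(s + 2)*(2*s + (s + 1)**2 + 3))
  -2 < Re(s) < 2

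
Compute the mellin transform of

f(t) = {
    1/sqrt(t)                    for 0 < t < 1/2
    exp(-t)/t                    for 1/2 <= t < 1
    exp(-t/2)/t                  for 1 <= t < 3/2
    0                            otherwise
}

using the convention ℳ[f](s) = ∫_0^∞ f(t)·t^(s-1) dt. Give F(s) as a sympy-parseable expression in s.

peel off the shared t-power: sqrt(t) on [0, 1/2); exp(-t) on [1/2, 1); exp(-t/2) on [1, 3/2)
linearity at 1/2, 1 turns ℳ[f](s) into 3 summed integrals
over [0, 1/2), the kernel integral of 1/sqrt(t) enters the sum
segment [1/2, 1) carries exp(-t)/t; integrate it
segment [1, 3/2) carries exp(-t/2)/t; integrate it

(2*2**s*(2*s - 1)*uppergamma(s - 1, 1/2) - 2*2**s*(2*s - 1)*uppergamma(s - 1, 1) + 4**s*(2*s - 1)*uppergamma(s - 1, 1/2) - 4**s*(2*s - 1)*uppergamma(s - 1, 3/4) + 4*sqrt(2))/(2*2**s*(2*s - 1))
  Re(s) > 1/2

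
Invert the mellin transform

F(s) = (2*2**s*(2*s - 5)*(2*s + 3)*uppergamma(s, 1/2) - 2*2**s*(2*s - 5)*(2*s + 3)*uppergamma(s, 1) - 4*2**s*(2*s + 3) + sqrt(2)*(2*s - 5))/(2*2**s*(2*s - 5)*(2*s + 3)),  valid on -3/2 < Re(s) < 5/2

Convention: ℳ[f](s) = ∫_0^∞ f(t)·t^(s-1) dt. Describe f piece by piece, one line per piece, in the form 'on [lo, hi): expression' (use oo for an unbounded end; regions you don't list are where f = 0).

on [0, 1/2): t**(3/2)
on [1/2, 1): exp(-t)
on [1, oo): t**(-5/2)

integrate the 3 segments split at 1/2, 1, then add the results
between 0 and 1/2 the integrand is t**(3/2)·t^(s-1)
on [1/2, 1): add ∫ exp(-t)·t^(s-1) dt
on [1, ∞): add ∫ t**(-5/2)·t^(s-1) dt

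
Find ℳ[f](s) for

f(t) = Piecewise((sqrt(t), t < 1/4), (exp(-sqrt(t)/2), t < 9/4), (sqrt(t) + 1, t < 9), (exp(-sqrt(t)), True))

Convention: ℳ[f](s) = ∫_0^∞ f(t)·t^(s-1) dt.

(2**(2*s + 1)*s*(2*s + 1)*uppergamma(2*s, 3) + 2**(4*s + 1)*s*(2*s + 1)*uppergamma(2*s, 1/4) - 2**(4*s + 1)*s*(2*s + 1)*uppergamma(2*s, 3/4) + 8*36**s*s + 36**s - 5*9**s*s - 9**s + s)/(4**s*s*(2*s + 1))
  Re(s) > -1/2

strip the power substitution: t on [0, 1/2); exp(-t/2) on [1/2, 3/2); t + 1 on [3/2, 3); …
f breaks at 1/4, 9/4, 9 into 4 integrals to sum
over [0, 1/4), the kernel integral of sqrt(t) enters the sum
segment 1/4 to 9/4 holds exp(-sqrt(t)/2); add its integral
over [9/4, 9), the kernel integral of (sqrt(t) + 1) enters the sum
for t in [9, ∞): the term is ∫ exp(-sqrt(t))·t^(s-1)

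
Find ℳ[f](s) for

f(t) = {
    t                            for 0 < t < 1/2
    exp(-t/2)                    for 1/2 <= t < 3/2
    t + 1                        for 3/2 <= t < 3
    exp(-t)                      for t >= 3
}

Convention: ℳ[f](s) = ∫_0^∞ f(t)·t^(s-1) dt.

(2*2**s*s*(s + 1)*uppergamma(s, 3) - 5*3**s*s - 2*3**s + 2*4**s*s*(s + 1)*uppergamma(s, 1/4) - 2*4**s*s*(s + 1)*uppergamma(s, 3/4) + 8*6**s*s + 2*6**s + s)/(2*2**s*s*(s + 1))
  Re(s) > -1

split f at 1/2, 3/2, 3: ℳ[f](s) collects 4 kernel integrals
segment 0 to 1/2 holds t; add its integral
the [1/2, 3/2) slice contributes ∫ exp(-t/2)·t^(s-1) dt
[3/2, 3) adds the kernel integral of (t + 1)
[3, ∞) adds the kernel integral of exp(-t)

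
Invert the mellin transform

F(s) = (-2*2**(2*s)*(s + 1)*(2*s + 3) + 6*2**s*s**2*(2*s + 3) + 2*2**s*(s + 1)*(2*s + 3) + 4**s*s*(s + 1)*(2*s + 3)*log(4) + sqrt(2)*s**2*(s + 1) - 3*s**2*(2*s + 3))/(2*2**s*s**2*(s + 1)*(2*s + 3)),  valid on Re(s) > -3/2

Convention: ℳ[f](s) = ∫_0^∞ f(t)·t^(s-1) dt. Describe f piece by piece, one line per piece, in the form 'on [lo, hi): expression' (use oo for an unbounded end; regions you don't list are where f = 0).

slice at 1/2, 1, transform all 3 pieces, and sum them
on [0, 1/2): add ∫ t**(3/2)·t^(s-1) dt
the [1/2, 1) slice contributes ∫ 3*t·t^(s-1) dt
between 1 and 2 the integrand is log(t)·t^(s-1)

on [0, 1/2): t**(3/2)
on [1/2, 1): 3*t
on [1, 2): log(t)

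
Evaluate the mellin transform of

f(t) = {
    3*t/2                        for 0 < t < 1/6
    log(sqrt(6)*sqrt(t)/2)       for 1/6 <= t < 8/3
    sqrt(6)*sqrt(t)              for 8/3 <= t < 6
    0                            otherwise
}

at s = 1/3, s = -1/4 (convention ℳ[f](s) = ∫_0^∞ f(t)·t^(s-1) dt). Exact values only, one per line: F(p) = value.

F(1/3) = 6**(2/3)*(-496*2**(1/3) + 125 + log(2**(80 + 160*2**(1/3))) + 192*6**(2/3))/160
F(-1/4) = 6**(1/4)*(-18*log(2) - 11 + 12*sqrt(6))/3

invert the common scale on t to get t on [0, 1/4); log(sqrt(t)) on [1/4, 4); 2*sqrt(t) on [4, 9)
peel off the power substitution: t**2 on [0, 1/2); log(t) on [1/2, 2); 2*t on [2, 3)
treat the 3 regions marked off by 1/6, 8/3 separately and sum
for t in [0, 1/6): the term is ∫ 3*t/2·t^(s-1)
on [1/6, 8/3): add ∫ log(sqrt(6)*sqrt(t)/2)·t^(s-1) dt
between 8/3 and 6 the integrand is sqrt(6)*sqrt(t)·t^(s-1)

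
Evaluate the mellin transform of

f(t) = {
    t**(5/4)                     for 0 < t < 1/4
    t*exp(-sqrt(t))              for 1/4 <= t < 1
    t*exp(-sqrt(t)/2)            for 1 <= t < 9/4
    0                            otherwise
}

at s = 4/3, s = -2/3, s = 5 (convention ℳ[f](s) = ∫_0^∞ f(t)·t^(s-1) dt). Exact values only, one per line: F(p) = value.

F(4/3) = -32*2**(2/3)*uppergamma(14/3, 3/4) - 2*uppergamma(14/3, 1) + 3*2**(5/6)/496 + 2*uppergamma(14/3, 1/2) + 32*2**(2/3)*uppergamma(14/3, 1/2)
F(-2/3) = -2*2**(2/3)*uppergamma(2/3, 3/4) - 2*uppergamma(2/3, 1) + 3*2**(5/6)/7 + 2*uppergamma(2/3, 1/2) + 2*2**(2/3)*uppergamma(2/3, 1/2)
F(5) = -354434904271143*exp(-3/4)/512 - 217010224*exp(-1) + sqrt(2)/51200 + 552203144321471*exp(-1/2)/1024

reversing the shared t-power: t**(1/4) on [0, 1/4); exp(-sqrt(t)) on [1/4, 1); exp(-sqrt(t)/2) on [1, 9/4)
the power substitution comes off first: sqrt(t) on [0, 1/2); exp(-t) on [1/2, 1); exp(-t/2) on [1, 3/2)
cuts at 1/4, 1: linearity sums the 3 kernel integrals
segment [0, 1/4) carries t**(5/4); integrate it
the [1/4, 1) slice contributes ∫ t*exp(-sqrt(t))·t^(s-1) dt
on [1, 9/4) integrate f = t*exp(-sqrt(t)/2) against the kernel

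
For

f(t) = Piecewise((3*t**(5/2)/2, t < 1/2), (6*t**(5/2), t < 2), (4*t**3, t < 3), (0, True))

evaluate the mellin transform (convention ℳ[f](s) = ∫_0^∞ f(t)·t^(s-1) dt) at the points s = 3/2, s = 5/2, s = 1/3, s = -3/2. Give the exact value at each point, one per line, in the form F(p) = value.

F(3/2) = -128*sqrt(2)/9 + 3063/128 + 72*sqrt(3)
F(5/2) = -256*sqrt(2)/11 + 12279/320 + 1944*sqrt(3)/11
F(1/3) = -48*2**(1/3)/5 - 27*2**(1/6)/136 + 144*2**(5/6)/17 + 162*3**(1/3)/5
F(-3/2) = -16*sqrt(2)/3 + 39/4 + 8*sqrt(3)

breakpoints 1/2, 2: one integral from each of the 3 segments
the [0, 1/2) slice contributes ∫ 3*t**(5/2)/2·t^(s-1) dt
∫ over [1/2, 2) of 6*t**(5/2)·t^(s-1) joins the sum
piece [2, 3): integrate 4*t**3 against the kernel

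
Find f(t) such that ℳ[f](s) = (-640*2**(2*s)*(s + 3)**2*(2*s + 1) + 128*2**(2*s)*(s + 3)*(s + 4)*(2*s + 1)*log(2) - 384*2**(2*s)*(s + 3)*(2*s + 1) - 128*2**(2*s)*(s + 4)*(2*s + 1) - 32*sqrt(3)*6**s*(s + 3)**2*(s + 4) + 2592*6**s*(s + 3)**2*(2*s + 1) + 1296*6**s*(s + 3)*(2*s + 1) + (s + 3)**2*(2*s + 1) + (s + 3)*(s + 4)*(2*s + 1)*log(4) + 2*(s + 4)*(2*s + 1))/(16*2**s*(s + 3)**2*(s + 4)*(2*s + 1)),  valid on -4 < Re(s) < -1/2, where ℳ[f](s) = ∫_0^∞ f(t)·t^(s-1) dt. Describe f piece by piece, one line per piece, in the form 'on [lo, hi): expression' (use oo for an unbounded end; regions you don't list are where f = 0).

on [0, 1/2): t**4
on [1/2, 2): t**3*log(t)
on [2, 3): t**3*(t + 3)
on [3, oo): sqrt(t)

invert the shared t-power to get t**(7/2) on [0, 1/2); t**(5/2)*log(t) on [1/2, 2); t**(5/2)*(t + 3) on [2, 3); …
strip the shared t-power: t**3 on [0, 1/2); t**2*log(t) on [1/2, 2); t**2*(t + 3) on [2, 3); …
undo the shared t-power: t on [0, 1/2); log(t) on [1/2, 2); t + 3 on [2, 3); …
summing 4 kernel integrals split by 1/2, 2, 3 yields ℳ[f](s)
for t in [0, 1/2): the term is ∫ t**4·t^(s-1)
segment 1/2 to 2 holds t**3*log(t); add its integral
segment [2, 3) carries t**3*(t + 3); integrate it
for t in [3, ∞): the term is ∫ sqrt(t)·t^(s-1)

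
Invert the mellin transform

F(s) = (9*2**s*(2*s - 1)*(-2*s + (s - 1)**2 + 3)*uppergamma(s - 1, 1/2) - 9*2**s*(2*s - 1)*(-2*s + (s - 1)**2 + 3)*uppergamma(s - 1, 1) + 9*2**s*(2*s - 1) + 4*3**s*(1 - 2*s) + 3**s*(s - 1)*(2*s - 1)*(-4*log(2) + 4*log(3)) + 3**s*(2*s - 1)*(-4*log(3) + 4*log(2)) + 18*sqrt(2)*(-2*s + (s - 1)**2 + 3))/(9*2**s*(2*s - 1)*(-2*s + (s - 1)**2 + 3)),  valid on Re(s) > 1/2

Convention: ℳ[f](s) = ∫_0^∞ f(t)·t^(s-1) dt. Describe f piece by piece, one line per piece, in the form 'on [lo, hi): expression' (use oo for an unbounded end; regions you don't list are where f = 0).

on [0, 1/2): 1/sqrt(t)
on [1/2, 1): exp(-t)/t
on [1, 3/2): log(t)/t**2

undo the shared t-power: sqrt(t) on [0, 1/2); exp(-t) on [1/2, 1); log(t)/t on [1, 3/2)
treat the 3 regions marked off by 1/2, 1 separately and sum
the [0, 1/2) slice contributes ∫ 1/sqrt(t)·t^(s-1) dt
the [1/2, 1) slice contributes ∫ exp(-t)/t·t^(s-1) dt
∫ over [1, 3/2) of log(t)/t**2·t^(s-1) joins the sum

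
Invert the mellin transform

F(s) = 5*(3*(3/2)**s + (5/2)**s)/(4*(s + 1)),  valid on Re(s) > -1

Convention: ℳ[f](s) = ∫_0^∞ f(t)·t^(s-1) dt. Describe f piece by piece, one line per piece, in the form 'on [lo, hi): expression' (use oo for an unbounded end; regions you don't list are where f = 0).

f breaks at 3/2 into 2 integrals to sum
[0, 3/2) adds the kernel integral of 3*t
the [3/2, 5/2) slice contributes ∫ t/2·t^(s-1) dt

on [0, 3/2): 3*t
on [3/2, 5/2): t/2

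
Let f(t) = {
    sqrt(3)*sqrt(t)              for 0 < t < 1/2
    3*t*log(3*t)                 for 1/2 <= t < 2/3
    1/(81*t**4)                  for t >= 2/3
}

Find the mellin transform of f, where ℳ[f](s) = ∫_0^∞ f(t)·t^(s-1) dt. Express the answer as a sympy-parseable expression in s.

the common scale on t comes off first: sqrt(t) on [0, 3/2); t*log(t) on [3/2, 2); t**(-4) on [2, ∞)
slice at 1/2, 2/3, transform all 3 pieces, and sum them
on [0, 1/2): add ∫ sqrt(3)*sqrt(t)·t^(s-1) dt
segment 1/2 to 2/3 holds 3*t*log(3*t); add its integral
the [2/3, ∞) slice contributes ∫ 1/(81*t**4)·t^(s-1) dt

(32*2**(2*s)*s*(s - 4)*(2*s + 1)*log(2) - 32*2**(2*s)*(s - 4)*(2*s + 1) + 32*2**(2*s)*(s - 4)*(2*s + 1)*log(2) + 3**s*s*(s - 4)*(2*s + 1)*(-24*log(3) + 24*log(2)) + 3**s*(s - 4)*(2*s + 1)*(-24*log(3) + 24*log(2)) + 24*3**s*(s - 4)*(2*s + 1) + 16*3**s*sqrt(6)*(s - 4)*(s**2 + 2*s + 1) - 4**s*(2*s + 1)*(s**2 + 2*s + 1))/(16*6**s*(s - 4)*(2*s + 1)*(s**2 + 2*s + 1))
  -1/2 < Re(s) < 4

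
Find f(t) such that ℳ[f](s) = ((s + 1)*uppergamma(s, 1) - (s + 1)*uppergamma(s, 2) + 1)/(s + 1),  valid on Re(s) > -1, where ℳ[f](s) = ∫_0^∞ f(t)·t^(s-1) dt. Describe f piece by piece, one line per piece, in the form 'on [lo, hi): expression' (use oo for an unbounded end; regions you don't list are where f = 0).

on [0, 1): t
on [1, 2): exp(-t)

slice at 1, transform all 2 pieces, and sum them
piece [0, 1): integrate t against the kernel
on [1, 2): add ∫ exp(-t)·t^(s-1) dt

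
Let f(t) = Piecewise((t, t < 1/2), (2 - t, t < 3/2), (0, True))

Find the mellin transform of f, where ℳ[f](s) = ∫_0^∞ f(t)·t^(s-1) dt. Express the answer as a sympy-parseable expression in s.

f breaks at 1/2 into 2 integrals to sum
between 0 and 1/2 the integrand is t·t^(s-1)
for t in [1/2, 3/2): the term is ∫ (2 - t)·t^(s-1)

(3**s*s + 4*3**s - 2*s - 4)/(2*2**s*s*(s + 1))
  Re(s) > -1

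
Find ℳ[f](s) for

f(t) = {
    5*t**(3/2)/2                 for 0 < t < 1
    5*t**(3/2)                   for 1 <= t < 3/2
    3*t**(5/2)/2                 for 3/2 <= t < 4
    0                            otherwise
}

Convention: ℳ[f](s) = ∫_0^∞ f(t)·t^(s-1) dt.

(1536*2**(2*s)*s + 2304*2**(2*s) - 80*s - 200 + 66*3**s*sqrt(6)*s/2**s + 219*3**s*sqrt(6)/2**s)/(8*(4*s**2 + 16*s + 15))
  Re(s) > -3/2

treat the 3 regions marked off by 1, 3/2 separately and sum
[0, 1) adds the kernel integral of 5*t**(3/2)/2
segment [1, 3/2) carries 5*t**(3/2); integrate it
on [3/2, 4) integrate f = 3*t**(5/2)/2 against the kernel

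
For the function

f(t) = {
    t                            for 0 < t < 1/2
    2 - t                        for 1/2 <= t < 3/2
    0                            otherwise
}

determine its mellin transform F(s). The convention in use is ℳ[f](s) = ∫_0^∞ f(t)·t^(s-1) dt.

(3**s*s + 4*3**s - 2*s - 4)/(2*2**s*s*(s + 1))
  Re(s) > -1

integrate the 2 segments split at 1/2, then add the results
segment 0 to 1/2 holds t; add its integral
over [1/2, 3/2), the kernel integral of (2 - t) enters the sum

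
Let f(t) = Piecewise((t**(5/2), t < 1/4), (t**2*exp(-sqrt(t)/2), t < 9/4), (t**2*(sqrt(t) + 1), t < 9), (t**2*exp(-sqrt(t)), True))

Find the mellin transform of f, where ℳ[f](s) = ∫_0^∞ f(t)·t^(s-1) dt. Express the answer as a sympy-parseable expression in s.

undo the shared t-power: sqrt(t) on [0, 1/4); exp(-sqrt(t)/2) on [1/4, 9/4); sqrt(t) + 1 on [9/4, 9); …
the power substitution comes off first: t on [0, 1/2); exp(-t/2) on [1/2, 3/2); t + 1 on [3/2, 3); …
along the cuts 1/4, 9/4, 9, ℳ[f](s) splits into 4 integrals
∫ over [0, 1/4) of t**(5/2)·t^(s-1) joins the sum
on [1/4, 9/4): add ∫ t**2*exp(-sqrt(t)/2)·t^(s-1) dt
on [9/4, 9): add ∫ t**2*(sqrt(t) + 1)·t^(s-1) dt
for t in [9, ∞): the term is ∫ t**2*exp(-sqrt(t))·t^(s-1)

(512*2**(4*s)*(s + 2)*(2*s + 5)*uppergamma(2*s + 4, 1/4) - 512*2**(4*s)*(s + 2)*(2*s + 5)*uppergamma(2*s + 4, 3/4) + 32*2**(2*s)*(s + 2)*(2*s + 5)*uppergamma(2*s + 4, 3) - 405*3**(2*s)*(s + 2) - 81*3**(2*s) + 10368*6**(2*s)*(s + 2) + 1296*6**(2*s) + s + 2)/(16*2**(2*s)*(s + 2)*(2*s + 5))
  Re(s) > -5/2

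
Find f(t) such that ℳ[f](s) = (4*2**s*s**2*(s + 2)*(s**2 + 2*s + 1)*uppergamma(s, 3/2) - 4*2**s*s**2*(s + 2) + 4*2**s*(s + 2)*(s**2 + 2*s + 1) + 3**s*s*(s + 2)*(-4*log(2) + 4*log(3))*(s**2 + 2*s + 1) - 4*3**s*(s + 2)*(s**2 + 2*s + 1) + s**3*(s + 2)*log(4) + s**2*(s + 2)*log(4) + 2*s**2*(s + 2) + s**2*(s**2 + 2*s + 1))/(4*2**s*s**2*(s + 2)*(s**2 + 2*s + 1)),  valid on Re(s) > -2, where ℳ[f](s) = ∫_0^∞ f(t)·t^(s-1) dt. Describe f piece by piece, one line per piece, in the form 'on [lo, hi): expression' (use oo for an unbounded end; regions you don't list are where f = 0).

on [0, 1/2): t**2
on [1/2, 1): t*log(t)
on [1, 3/2): log(t)
on [3/2, oo): exp(-t)

decompose at 1/2, 1, 3/2; ℳ[f](s) sums the 4 pieces' integrals
on [0, 1/2): add ∫ t**2·t^(s-1) dt
on [1/2, 1) integrate f = t*log(t) against the kernel
segment [1, 3/2) carries log(t); integrate it
piece [3/2, ∞): integrate exp(-t) against the kernel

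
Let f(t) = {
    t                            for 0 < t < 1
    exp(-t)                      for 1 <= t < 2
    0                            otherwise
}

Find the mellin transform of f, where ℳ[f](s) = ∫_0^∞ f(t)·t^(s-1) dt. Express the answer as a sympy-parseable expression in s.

integrate the 2 segments split at 1, then add the results
segment [0, 1) carries t; integrate it
∫ over [1, 2) of exp(-t)·t^(s-1) joins the sum

((s + 1)*uppergamma(s, 1) - (s + 1)*uppergamma(s, 2) + 1)/(s + 1)
  Re(s) > -1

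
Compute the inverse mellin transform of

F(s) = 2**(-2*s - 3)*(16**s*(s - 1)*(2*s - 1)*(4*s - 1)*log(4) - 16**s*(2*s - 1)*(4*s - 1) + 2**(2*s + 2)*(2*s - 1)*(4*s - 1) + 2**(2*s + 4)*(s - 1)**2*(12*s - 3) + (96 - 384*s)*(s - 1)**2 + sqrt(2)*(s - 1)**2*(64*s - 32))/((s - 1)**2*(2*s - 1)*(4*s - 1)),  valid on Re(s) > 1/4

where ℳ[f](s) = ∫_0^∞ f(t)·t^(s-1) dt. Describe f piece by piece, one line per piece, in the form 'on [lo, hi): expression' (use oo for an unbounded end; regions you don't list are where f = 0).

back out the shared t-power: t**(3/4) on [0, 1/4); 3*sqrt(t) on [1/4, 1); log(sqrt(t)) on [1, 4)
reversing the power substitution: t**(3/2) on [0, 1/2); 3*t on [1/2, 1); log(t) on [1, 2)
summing 3 kernel integrals split by 1/4, 1 yields ℳ[f](s)
∫ over [0, 1/4) of t**(-1/4)·t^(s-1) joins the sum
on [1/4, 1) integrate f = 3/sqrt(t) against the kernel
over [1, 4), the kernel integral of log(sqrt(t))/t enters the sum

on [0, 1/4): t**(-1/4)
on [1/4, 1): 3/sqrt(t)
on [1, 4): log(sqrt(t))/t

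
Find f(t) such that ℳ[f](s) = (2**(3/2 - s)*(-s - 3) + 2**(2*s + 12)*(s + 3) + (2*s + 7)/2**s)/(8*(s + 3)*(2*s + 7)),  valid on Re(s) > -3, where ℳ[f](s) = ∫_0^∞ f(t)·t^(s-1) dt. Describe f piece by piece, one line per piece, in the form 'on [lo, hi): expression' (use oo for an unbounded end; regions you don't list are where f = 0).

integrate the 2 segments split at 1/2, then add the results
on [0, 1/2): add ∫ t**3·t^(s-1) dt
the [1/2, 4) slice contributes ∫ 2*t**(7/2)·t^(s-1) dt

on [0, 1/2): t**3
on [1/2, 4): 2*t**(7/2)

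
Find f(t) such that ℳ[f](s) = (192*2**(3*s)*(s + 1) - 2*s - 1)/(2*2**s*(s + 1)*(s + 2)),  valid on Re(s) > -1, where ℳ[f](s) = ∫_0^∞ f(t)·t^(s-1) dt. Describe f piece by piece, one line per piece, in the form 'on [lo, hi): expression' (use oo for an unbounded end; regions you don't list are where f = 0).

breakpoints 1/2: one integral from each of the 2 segments
between 0 and 1/2 the integrand is t·t^(s-1)
segment [1/2, 4) carries 6*t**2; integrate it

on [0, 1/2): t
on [1/2, 4): 6*t**2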